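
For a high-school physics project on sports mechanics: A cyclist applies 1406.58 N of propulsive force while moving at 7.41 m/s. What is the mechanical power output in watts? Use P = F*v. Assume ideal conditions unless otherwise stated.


P = F * v
P = 1406.58 * 7.41
P = 10422.7578 W

10422.7578 W


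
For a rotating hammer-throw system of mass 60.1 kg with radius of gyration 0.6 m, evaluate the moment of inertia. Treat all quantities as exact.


I = m * k^2
I = 60.1 * 0.6^2
I = 60.1 * 0.36 = 21.636 kg*m^2

21.636 kg*m^2


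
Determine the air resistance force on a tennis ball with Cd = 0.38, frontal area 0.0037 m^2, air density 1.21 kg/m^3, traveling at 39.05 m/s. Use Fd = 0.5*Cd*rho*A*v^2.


Fd = 0.5 * Cd * rho * A * v^2
Fd = 0.5 * 0.38 * 1.21 * 0.0037 * 39.05^2
v^2 = 1524.9025
Fd = 0.5 * 0.38 * 1.21 * 0.0037 * 1524.9025 = 1.2971 N

1.2971 N


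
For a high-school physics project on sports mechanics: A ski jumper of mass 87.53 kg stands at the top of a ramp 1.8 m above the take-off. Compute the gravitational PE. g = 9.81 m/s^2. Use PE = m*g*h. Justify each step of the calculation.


PE = m * g * h
PE = 87.53 * 9.81 * 1.8
PE = 858.6693 * 1.8 = 1545.6047 J

1545.6047 J


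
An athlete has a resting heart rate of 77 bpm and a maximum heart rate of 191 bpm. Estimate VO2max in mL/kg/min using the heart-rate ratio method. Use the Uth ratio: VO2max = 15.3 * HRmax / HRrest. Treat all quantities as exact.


VO2max = 15.3 * HRmax / HRrest
VO2max = 15.3 * 191 / 77
VO2max = 2922.3 / 77 = 37.9519 mL/kg/min

37.9519 mL/kg/min


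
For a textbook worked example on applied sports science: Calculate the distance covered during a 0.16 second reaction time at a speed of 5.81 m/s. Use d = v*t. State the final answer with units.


d = v * t
d = 5.81 * 0.16
d = 0.9296 m

0.9296 m


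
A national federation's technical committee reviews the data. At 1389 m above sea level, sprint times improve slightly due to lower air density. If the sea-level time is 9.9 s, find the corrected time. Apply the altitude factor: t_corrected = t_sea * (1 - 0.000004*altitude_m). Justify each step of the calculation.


Correction factor = 1 - 0.000004 * 1389 = 0.994444
t_corrected = t_sea * factor = 9.9 * 0.994444
t_corrected = 9.845 s

9.845 s


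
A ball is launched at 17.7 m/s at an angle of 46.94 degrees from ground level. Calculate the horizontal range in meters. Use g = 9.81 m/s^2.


R = v^2 * sin(2*theta) / g
Convert angle to radians: theta = 46.94 deg = 0.8193 rad
sin(2*theta) = sin(1.6385) = 0.9977
R = 17.7^2 * 0.9977 / 9.81
R = 313.29 * 0.9977 / 9.81 = 31.8626 m

31.8626 m


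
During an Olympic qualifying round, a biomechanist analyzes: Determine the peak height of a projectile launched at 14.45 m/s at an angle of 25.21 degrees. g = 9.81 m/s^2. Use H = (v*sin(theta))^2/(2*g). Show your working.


H = (v*sin(theta))^2 / (2*g)
vy = v*sin(theta) = 14.45 * sin(25.21 deg) = 6.1548 m/s
H = vy^2 / (2*g) = 37.8815 / (2*9.81)
H = 37.8815 / 19.62 = 1.9308 m

1.9308 m


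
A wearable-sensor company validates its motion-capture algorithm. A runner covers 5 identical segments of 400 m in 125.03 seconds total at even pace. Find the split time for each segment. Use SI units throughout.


Split time = total_time / n_laps = 125.03 / 5
Split time = 25.006 s per lap

25.006 s


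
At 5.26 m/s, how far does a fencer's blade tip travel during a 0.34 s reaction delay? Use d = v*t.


d = v * t
d = 5.26 * 0.34
d = 1.7884 m

1.7884 m


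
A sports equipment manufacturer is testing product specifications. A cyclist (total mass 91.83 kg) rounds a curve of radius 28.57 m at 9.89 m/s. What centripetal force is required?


Fc = m * v^2 / r
v^2 = 9.89^2 = 97.8121
Fc = 91.83 * 97.8121 / 28.57
Fc = 8982.0851 / 28.57 = 314.3887 N

314.3887 N


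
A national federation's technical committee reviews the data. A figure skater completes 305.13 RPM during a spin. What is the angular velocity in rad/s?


omega = RPM * 2 * pi / 60
omega = 305.13 * 2 * 3.14159 / 60
omega = 1917.1883 / 60 = 31.9531 rad/s

31.9531 rad/s


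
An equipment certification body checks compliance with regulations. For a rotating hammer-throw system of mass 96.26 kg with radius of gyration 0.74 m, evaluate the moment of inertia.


I = m * k^2
I = 96.26 * 0.74^2
I = 96.26 * 0.5476 = 52.712 kg*m^2

52.712 kg*m^2


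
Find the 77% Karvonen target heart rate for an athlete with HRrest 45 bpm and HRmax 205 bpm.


Target = HRrest + pct*(HRmax - HRrest)
Heart rate reserve = HRmax - HRrest = 205 - 45 = 160 bpm
Fraction = 77% = 0.77
Target = 45 + 0.77 * 160
Target = 45 + 123.2 = 168.2 bpm

168.2 bpm


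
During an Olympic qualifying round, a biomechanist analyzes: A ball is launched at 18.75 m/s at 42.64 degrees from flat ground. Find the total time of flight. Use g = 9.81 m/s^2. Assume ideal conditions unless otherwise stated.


T = 2*v*sin(theta)/g
sin(theta) = sin(42.64 deg) = 0.6774
T = 2*18.75*0.6774 / 9.81
T = 25.4021 / 9.81 = 2.5894 s

2.5894 s


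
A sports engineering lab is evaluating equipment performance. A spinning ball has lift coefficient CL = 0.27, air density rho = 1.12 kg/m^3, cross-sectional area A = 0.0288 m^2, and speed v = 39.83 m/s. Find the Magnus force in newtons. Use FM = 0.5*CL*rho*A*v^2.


FM = 0.5 * CL * rho * A * v^2
FM = 0.5 * 0.27 * 1.12 * 0.0288 * 39.83^2
v^2 = 1586.4289
FM = 0.5 * 0.27 * 1.12 * 0.0288 * 1586.4289 = 6.9082 N

6.9082 N


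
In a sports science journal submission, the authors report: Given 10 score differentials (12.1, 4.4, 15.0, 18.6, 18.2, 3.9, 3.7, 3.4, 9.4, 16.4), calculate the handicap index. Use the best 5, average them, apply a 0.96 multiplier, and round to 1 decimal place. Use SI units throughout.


All differentials: 12.1, 4.4, 15.0, 18.6, 18.2, 3.9, 3.7, 3.4, 9.4, 16.4
Sorted: 3.4, 3.7, 3.9, 4.4, 9.4, 12.1, 15.0, 16.4, 18.2, 18.6
Best 5: 3.4, 3.7, 3.9, 4.4, 9.4
Average of best = 24.8 / 5 = 4.96
Raw index = 4.96 * 0.96 = 4.7616
Handicap index = round(4.7616, 1) = 4.8

4.8


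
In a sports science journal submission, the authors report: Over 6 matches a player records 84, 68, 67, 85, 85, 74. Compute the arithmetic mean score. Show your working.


Average = sum / n
Sum = 463
Average = 463 / 6 = 77.1667

77.1667


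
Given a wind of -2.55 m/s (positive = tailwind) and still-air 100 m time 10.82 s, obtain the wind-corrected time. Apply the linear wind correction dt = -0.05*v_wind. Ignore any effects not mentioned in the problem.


dt = -0.05 * v_wind = -0.05 * -2.55 = 0.1275 s
t_corrected = t_still + dt = 10.82 + (0.1275)
t_corrected = 10.9475 s

10.9475 s


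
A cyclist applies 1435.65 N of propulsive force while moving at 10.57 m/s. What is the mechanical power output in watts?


P = F * v
P = 1435.65 * 10.57
P = 15174.8205 W

15174.8205 W


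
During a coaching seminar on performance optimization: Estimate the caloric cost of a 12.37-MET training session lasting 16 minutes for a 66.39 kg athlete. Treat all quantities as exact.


kcal = MET * mass * time_hr
Convert time: 16 min = 0.2667 hr
kcal = 12.37 * 66.39 * 0.2667
kcal = 218.9985 kcal

218.9985 kcal


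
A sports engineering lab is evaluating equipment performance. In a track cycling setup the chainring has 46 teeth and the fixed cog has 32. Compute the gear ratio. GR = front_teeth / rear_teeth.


GR = front_teeth / rear_teeth
GR = 46 / 32
GR = 1.4375

1.4375


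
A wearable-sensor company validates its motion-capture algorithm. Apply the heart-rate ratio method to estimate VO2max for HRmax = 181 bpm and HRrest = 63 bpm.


VO2max = 15.3 * HRmax / HRrest
VO2max = 15.3 * 181 / 63
VO2max = 2769.3 / 63 = 43.9571 mL/kg/min

43.9571 mL/kg/min


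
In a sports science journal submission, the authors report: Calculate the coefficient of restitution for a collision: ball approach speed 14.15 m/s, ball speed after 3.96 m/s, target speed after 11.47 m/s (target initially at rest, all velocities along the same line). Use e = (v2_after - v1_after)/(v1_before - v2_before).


e = (v2_after - v1_after) / (v1_before - v2_before)
Numerator = 11.47 - 3.96 = 7.51
Denominator = 14.15 - 0 = 14.15
e = 7.51 / 14.15 = 0.5307

0.5307


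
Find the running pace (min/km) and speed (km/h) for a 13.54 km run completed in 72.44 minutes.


Pace = time / distance = 72.44 min / 13.54 km = 5.3501 min/km
Speed = distance / time_in_hours = 13.54 / 1.2073 hr
Speed = 11.2148 km/h

5.3501 min/km, 11.2148 km/h


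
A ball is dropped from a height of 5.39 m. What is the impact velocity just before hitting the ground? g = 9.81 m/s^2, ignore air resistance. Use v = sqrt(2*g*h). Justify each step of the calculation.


v = sqrt(2 * g * h)
v = sqrt(2 * 9.81 * 5.39)
v = sqrt(105.7518) = 10.2836 m/s

10.2836 m/s


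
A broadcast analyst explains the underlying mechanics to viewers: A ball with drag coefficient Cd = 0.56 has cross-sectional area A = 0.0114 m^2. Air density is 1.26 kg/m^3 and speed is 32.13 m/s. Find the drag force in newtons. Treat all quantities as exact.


Fd = 0.5 * Cd * rho * A * v^2
Fd = 0.5 * 0.56 * 1.26 * 0.0114 * 32.13^2
v^2 = 1032.3369
Fd = 0.5 * 0.56 * 1.26 * 0.0114 * 1032.3369 = 4.152 N

4.152 N


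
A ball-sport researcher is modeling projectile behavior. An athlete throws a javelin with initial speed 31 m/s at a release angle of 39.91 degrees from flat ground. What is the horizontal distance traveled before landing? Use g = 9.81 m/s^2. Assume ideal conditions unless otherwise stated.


R = v^2 * sin(2*theta) / g
Convert angle to radians: theta = 39.91 deg = 0.6966 rad
sin(2*theta) = sin(1.3931) = 0.9843
R = 31^2 * 0.9843 / 9.81
R = 961 * 0.9843 / 9.81 = 96.4191 m

96.4191 m


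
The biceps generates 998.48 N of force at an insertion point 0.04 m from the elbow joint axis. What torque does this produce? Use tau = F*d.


tau = F * d
tau = 998.48 * 0.04
tau = 39.9392 N*m

39.9392 N*m


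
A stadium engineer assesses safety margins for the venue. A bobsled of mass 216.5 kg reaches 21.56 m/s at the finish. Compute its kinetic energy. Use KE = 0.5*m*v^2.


KE = 0.5 * m * v^2
KE = 0.5 * 216.5 * 21.56^2
KE = 0.5 * 216.5 * 464.8336 = 50318.2372 J

50318.2372 J


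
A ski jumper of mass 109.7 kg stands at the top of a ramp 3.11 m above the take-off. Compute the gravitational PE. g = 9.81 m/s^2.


PE = m * g * h
PE = 109.7 * 9.81 * 3.11
PE = 1076.157 * 3.11 = 3346.8483 J

3346.8483 J


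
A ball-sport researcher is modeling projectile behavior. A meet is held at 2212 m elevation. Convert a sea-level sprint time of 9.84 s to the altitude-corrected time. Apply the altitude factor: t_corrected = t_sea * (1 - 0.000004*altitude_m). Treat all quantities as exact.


Correction factor = 1 - 0.000004 * 2212 = 0.991152
t_corrected = t_sea * factor = 9.84 * 0.991152
t_corrected = 9.7529 s

9.7529 s


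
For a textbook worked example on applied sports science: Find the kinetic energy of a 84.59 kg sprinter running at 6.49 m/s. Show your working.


KE = 0.5 * m * v^2
KE = 0.5 * 84.59 * 6.49^2
KE = 0.5 * 84.59 * 42.1201 = 1781.4696 J

1781.4696 J


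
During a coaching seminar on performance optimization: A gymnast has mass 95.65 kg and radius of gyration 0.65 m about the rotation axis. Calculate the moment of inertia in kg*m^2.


I = m * k^2
I = 95.65 * 0.65^2
I = 95.65 * 0.4225 = 40.4121 kg*m^2

40.4121 kg*m^2


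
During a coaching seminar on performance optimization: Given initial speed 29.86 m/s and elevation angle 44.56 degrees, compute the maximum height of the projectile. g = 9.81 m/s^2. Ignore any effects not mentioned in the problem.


H = (v*sin(theta))^2 / (2*g)
vy = v*sin(theta) = 29.86 * sin(44.56 deg) = 20.9514 m/s
H = vy^2 / (2*g) = 438.9629 / (2*9.81)
H = 438.9629 / 19.62 = 22.3732 m

22.3732 m


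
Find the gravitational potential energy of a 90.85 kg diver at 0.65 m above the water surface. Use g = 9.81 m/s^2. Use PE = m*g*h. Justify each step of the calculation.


PE = m * g * h
PE = 90.85 * 9.81 * 0.65
PE = 891.2385 * 0.65 = 579.305 J

579.305 J


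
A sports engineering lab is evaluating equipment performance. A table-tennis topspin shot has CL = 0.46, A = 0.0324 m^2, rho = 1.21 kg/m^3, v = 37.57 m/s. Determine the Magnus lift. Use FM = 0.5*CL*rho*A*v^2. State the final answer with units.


FM = 0.5 * CL * rho * A * v^2
FM = 0.5 * 0.46 * 1.21 * 0.0324 * 37.57^2
v^2 = 1411.5049
FM = 0.5 * 0.46 * 1.21 * 0.0324 * 1411.5049 = 12.7274 N

12.7274 N


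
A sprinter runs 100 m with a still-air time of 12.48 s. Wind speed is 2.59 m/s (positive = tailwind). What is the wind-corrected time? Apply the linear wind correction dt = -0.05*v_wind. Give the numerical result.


dt = -0.05 * v_wind = -0.05 * 2.59 = -0.1295 s
t_corrected = t_still + dt = 12.48 + (-0.1295)
t_corrected = 12.3505 s

12.3505 s


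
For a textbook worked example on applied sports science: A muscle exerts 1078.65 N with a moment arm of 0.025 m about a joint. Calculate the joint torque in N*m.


tau = F * d
tau = 1078.65 * 0.025
tau = 26.9663 N*m

26.9663 N*m


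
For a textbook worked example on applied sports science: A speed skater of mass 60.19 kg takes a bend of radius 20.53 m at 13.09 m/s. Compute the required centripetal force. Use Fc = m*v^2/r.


Fc = m * v^2 / r
v^2 = 13.09^2 = 171.3481
Fc = 60.19 * 171.3481 / 20.53
Fc = 10313.4421 / 20.53 = 502.3596 N

502.3596 N


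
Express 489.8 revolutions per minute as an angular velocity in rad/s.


omega = RPM * 2 * pi / 60
omega = 489.8 * 2 * 3.14159 / 60
omega = 3077.5042 / 60 = 51.2917 rad/s

51.2917 rad/s


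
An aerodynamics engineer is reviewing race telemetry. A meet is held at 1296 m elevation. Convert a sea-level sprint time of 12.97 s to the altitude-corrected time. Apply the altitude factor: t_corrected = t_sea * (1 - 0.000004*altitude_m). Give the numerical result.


Correction factor = 1 - 0.000004 * 1296 = 0.994816
t_corrected = t_sea * factor = 12.97 * 0.994816
t_corrected = 12.9028 s

12.9028 s


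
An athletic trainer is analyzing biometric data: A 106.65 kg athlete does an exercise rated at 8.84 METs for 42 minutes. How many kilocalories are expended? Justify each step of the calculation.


kcal = MET * mass * time_hr
Convert time: 42 min = 0.7 hr
kcal = 8.84 * 106.65 * 0.7
kcal = 659.9502 kcal

659.9502 kcal


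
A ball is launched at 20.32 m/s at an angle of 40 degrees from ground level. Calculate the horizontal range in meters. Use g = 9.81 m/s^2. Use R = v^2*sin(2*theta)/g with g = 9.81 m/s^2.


R = v^2 * sin(2*theta) / g
Convert angle to radians: theta = 40 deg = 0.6981 rad
sin(2*theta) = sin(1.3963) = 0.9848
R = 20.32^2 * 0.9848 / 9.81
R = 412.9024 * 0.9848 / 9.81 = 41.4505 m

41.4505 m


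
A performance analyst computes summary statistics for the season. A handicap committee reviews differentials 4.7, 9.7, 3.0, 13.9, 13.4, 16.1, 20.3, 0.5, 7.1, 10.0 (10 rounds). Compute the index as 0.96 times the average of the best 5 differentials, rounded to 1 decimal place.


All differentials: 4.7, 9.7, 3.0, 13.9, 13.4, 16.1, 20.3, 0.5, 7.1, 10.0
Sorted: 0.5, 3.0, 4.7, 7.1, 9.7, 10.0, 13.4, 13.9, 16.1, 20.3
Best 5: 0.5, 3.0, 4.7, 7.1, 9.7
Average of best = 25 / 5 = 5
Raw index = 5 * 0.96 = 4.8
Handicap index = round(4.8, 1) = 4.8

4.8


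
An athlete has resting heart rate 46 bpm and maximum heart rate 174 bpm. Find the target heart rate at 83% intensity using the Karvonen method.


Target = HRrest + pct*(HRmax - HRrest)
Heart rate reserve = HRmax - HRrest = 174 - 46 = 128 bpm
Fraction = 83% = 0.83
Target = 46 + 0.83 * 128
Target = 46 + 106.24 = 152.24 bpm

152.24 bpm


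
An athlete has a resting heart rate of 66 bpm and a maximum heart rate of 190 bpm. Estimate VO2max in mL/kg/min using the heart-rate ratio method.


VO2max = 15.3 * HRmax / HRrest
VO2max = 15.3 * 190 / 66
VO2max = 2907 / 66 = 44.0455 mL/kg/min

44.0455 mL/kg/min


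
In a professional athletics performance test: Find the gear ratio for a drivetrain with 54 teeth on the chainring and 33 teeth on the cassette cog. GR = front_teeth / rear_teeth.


GR = front_teeth / rear_teeth
GR = 54 / 33
GR = 1.6364

1.6364


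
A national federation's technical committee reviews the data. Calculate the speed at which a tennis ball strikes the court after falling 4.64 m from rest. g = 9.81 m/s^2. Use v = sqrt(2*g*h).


v = sqrt(2 * g * h)
v = sqrt(2 * 9.81 * 4.64)
v = sqrt(91.0368) = 9.5413 m/s

9.5413 m/s


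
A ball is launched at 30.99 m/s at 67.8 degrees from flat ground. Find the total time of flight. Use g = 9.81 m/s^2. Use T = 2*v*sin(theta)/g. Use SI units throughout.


T = 2*v*sin(theta)/g
sin(theta) = sin(67.8 deg) = 0.9259
T = 2*30.99*0.9259 / 9.81
T = 57.3855 / 9.81 = 5.8497 s

5.8497 s


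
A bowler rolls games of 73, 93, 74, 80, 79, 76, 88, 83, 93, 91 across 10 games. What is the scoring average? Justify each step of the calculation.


Average = sum / n
Sum = 830
Average = 830 / 10 = 83

83


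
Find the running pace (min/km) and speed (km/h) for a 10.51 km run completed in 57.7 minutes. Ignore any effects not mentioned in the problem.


Pace = time / distance = 57.7 min / 10.51 km = 5.49 min/km
Speed = distance / time_in_hours = 10.51 / 0.9617 hr
Speed = 10.9289 km/h

5.49 min/km, 10.9289 km/h


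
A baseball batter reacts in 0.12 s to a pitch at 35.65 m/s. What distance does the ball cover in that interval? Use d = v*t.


d = v * t
d = 35.65 * 0.12
d = 4.278 m

4.278 m


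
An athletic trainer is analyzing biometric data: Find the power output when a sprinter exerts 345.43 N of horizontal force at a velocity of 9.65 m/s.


P = F * v
P = 345.43 * 9.65
P = 3333.3995 W

3333.3995 W


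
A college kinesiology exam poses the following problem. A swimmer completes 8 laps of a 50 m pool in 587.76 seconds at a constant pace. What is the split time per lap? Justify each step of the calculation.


Split time = total_time / n_laps = 587.76 / 8
Split time = 73.47 s per lap

73.47 s


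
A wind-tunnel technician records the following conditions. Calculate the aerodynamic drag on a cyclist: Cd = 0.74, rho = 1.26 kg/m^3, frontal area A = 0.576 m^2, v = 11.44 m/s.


Fd = 0.5 * Cd * rho * A * v^2
Fd = 0.5 * 0.74 * 1.26 * 0.576 * 11.44^2
v^2 = 130.8736
Fd = 0.5 * 0.74 * 1.26 * 0.576 * 130.8736 = 35.1436 N

35.1436 N


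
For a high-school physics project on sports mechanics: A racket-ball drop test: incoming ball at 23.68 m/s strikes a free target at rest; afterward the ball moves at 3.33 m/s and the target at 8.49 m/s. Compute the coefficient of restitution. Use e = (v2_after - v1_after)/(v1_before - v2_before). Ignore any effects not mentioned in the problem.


e = (v2_after - v1_after) / (v1_before - v2_before)
Numerator = 8.49 - 3.33 = 5.16
Denominator = 23.68 - 0 = 23.68
e = 5.16 / 23.68 = 0.2179

0.2179


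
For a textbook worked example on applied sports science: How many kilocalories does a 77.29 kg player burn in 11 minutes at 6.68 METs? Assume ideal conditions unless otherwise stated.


kcal = MET * mass * time_hr
Convert time: 11 min = 0.1833 hr
kcal = 6.68 * 77.29 * 0.1833
kcal = 94.6545 kcal

94.6545 kcal


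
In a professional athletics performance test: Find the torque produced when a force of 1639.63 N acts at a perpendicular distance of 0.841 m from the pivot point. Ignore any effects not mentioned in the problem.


tau = F * d
tau = 1639.63 * 0.841
tau = 1378.9288 N*m

1378.9288 N*m


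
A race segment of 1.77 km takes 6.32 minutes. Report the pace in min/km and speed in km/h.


Pace = time / distance = 6.32 min / 1.77 km = 3.5706 min/km
Speed = distance / time_in_hours = 1.77 / 0.1053 hr
Speed = 16.8038 km/h

3.5706 min/km, 16.8038 km/h


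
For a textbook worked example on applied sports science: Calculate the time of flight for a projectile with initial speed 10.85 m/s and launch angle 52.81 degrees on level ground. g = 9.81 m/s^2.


T = 2*v*sin(theta)/g
sin(theta) = sin(52.81 deg) = 0.7966
T = 2*10.85*0.7966 / 9.81
T = 17.287 / 9.81 = 1.7622 s

1.7622 s


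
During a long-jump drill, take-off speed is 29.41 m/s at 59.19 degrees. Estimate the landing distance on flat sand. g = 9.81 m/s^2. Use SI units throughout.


R = v^2 * sin(2*theta) / g
Convert angle to radians: theta = 59.19 deg = 1.0331 rad
sin(2*theta) = sin(2.0661) = 0.8798
R = 29.41^2 * 0.8798 / 9.81
R = 864.9481 * 0.8798 / 9.81 = 77.5733 m

77.5733 m


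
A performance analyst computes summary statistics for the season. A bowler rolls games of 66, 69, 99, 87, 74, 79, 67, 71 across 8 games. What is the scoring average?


Average = sum / n
Sum = 612
Average = 612 / 8 = 76.5

76.5


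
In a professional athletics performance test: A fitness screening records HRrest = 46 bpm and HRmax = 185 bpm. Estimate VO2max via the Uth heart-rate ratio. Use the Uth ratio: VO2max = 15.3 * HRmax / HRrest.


VO2max = 15.3 * HRmax / HRrest
VO2max = 15.3 * 185 / 46
VO2max = 2830.5 / 46 = 61.5326 mL/kg/min

61.5326 mL/kg/min


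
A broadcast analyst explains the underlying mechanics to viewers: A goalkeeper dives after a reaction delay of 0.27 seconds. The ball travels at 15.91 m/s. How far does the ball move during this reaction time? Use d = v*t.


d = v * t
d = 15.91 * 0.27
d = 4.2957 m

4.2957 m


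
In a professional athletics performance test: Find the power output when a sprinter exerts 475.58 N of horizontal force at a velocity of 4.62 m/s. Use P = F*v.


P = F * v
P = 475.58 * 4.62
P = 2197.1796 W

2197.1796 W


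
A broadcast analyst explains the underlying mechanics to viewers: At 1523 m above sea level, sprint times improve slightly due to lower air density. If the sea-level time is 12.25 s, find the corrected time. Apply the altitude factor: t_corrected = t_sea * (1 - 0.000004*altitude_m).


Correction factor = 1 - 0.000004 * 1523 = 0.993908
t_corrected = t_sea * factor = 12.25 * 0.993908
t_corrected = 12.1754 s

12.1754 s


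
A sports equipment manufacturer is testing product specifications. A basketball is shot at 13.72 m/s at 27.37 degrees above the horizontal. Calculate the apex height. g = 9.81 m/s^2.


H = (v*sin(theta))^2 / (2*g)
vy = v*sin(theta) = 13.72 * sin(27.37 deg) = 6.3076 m/s
H = vy^2 / (2*g) = 39.7853 / (2*9.81)
H = 39.7853 / 19.62 = 2.0278 m

2.0278 m


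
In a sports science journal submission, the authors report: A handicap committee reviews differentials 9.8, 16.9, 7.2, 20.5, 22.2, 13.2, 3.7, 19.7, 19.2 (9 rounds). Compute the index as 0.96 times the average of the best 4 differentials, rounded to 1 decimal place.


All differentials: 9.8, 16.9, 7.2, 20.5, 22.2, 13.2, 3.7, 19.7, 19.2
Sorted: 3.7, 7.2, 9.8, 13.2, 16.9, 19.2, 19.7, 20.5, 22.2
Best 4: 3.7, 7.2, 9.8, 13.2
Average of best = 33.9 / 4 = 8.475
Raw index = 8.475 * 0.96 = 8.136
Handicap index = round(8.136, 1) = 8.1

8.1


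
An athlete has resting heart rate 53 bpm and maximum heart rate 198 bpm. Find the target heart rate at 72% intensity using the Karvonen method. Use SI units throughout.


Target = HRrest + pct*(HRmax - HRrest)
Heart rate reserve = HRmax - HRrest = 198 - 53 = 145 bpm
Fraction = 72% = 0.72
Target = 53 + 0.72 * 145
Target = 53 + 104.4 = 157.4 bpm

157.4 bpm


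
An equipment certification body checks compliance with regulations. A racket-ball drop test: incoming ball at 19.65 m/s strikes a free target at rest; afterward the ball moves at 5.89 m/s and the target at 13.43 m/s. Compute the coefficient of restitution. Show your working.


e = (v2_after - v1_after) / (v1_before - v2_before)
Numerator = 13.43 - 5.89 = 7.54
Denominator = 19.65 - 0 = 19.65
e = 7.54 / 19.65 = 0.3837

0.3837


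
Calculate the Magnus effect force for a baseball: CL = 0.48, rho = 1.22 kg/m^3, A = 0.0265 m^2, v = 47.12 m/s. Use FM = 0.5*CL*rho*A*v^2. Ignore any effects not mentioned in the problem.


FM = 0.5 * CL * rho * A * v^2
FM = 0.5 * 0.48 * 1.22 * 0.0265 * 47.12^2
v^2 = 2220.2944
FM = 0.5 * 0.48 * 1.22 * 0.0265 * 2220.2944 = 17.2277 N

17.2277 N


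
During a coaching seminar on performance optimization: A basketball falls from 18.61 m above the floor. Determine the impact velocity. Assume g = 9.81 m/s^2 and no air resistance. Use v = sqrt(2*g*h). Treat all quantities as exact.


v = sqrt(2 * g * h)
v = sqrt(2 * 9.81 * 18.61)
v = sqrt(365.1282) = 19.1083 m/s

19.1083 m/s


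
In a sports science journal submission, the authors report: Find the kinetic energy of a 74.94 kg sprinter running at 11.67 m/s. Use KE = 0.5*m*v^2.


KE = 0.5 * m * v^2
KE = 0.5 * 74.94 * 11.67^2
KE = 0.5 * 74.94 * 136.1889 = 5102.9981 J

5102.9981 J


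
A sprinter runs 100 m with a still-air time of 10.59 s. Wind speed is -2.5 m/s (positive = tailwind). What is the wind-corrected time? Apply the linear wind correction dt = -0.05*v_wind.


dt = -0.05 * v_wind = -0.05 * -2.5 = 0.125 s
t_corrected = t_still + dt = 10.59 + (0.125)
t_corrected = 10.715 s

10.715 s


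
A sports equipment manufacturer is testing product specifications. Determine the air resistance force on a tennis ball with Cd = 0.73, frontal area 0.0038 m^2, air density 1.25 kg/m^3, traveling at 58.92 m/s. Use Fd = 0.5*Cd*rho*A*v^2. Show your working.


Fd = 0.5 * Cd * rho * A * v^2
Fd = 0.5 * 0.73 * 1.25 * 0.0038 * 58.92^2
v^2 = 3471.5664
Fd = 0.5 * 0.73 * 1.25 * 0.0038 * 3471.5664 = 6.0188 N

6.0188 N


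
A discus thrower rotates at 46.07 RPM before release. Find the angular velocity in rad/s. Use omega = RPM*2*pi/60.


omega = RPM * 2 * pi / 60
omega = 46.07 * 2 * 3.14159 / 60
omega = 289.4663 / 60 = 4.8244 rad/s

4.8244 rad/s


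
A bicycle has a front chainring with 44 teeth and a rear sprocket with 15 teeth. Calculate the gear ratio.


GR = front_teeth / rear_teeth
GR = 44 / 15
GR = 2.9333

2.9333


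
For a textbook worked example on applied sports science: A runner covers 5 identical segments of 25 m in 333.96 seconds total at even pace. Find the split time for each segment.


Split time = total_time / n_laps = 333.96 / 5
Split time = 66.792 s per lap

66.792 s


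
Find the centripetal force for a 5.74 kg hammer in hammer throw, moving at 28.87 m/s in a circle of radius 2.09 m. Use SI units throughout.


Fc = m * v^2 / r
v^2 = 28.87^2 = 833.4769
Fc = 5.74 * 833.4769 / 2.09
Fc = 4784.1574 / 2.09 = 2289.0705 N

2289.0705 N


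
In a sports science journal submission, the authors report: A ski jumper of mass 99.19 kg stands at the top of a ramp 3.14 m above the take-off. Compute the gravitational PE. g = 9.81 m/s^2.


PE = m * g * h
PE = 99.19 * 9.81 * 3.14
PE = 973.0539 * 3.14 = 3055.3892 J

3055.3892 J


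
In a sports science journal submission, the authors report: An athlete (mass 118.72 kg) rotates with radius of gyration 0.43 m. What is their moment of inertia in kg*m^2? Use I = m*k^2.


I = m * k^2
I = 118.72 * 0.43^2
I = 118.72 * 0.1849 = 21.9513 kg*m^2

21.9513 kg*m^2


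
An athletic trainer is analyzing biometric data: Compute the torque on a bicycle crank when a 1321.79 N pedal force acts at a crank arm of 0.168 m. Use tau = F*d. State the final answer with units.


tau = F * d
tau = 1321.79 * 0.168
tau = 222.0607 N*m

222.0607 N*m


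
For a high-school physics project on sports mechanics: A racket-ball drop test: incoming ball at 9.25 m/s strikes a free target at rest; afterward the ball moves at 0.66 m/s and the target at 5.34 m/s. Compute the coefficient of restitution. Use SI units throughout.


e = (v2_after - v1_after) / (v1_before - v2_before)
Numerator = 5.34 - 0.66 = 4.68
Denominator = 9.25 - 0 = 9.25
e = 4.68 / 9.25 = 0.5059

0.5059


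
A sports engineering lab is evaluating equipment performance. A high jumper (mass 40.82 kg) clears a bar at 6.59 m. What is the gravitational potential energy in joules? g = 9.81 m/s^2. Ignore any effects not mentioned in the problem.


PE = m * g * h
PE = 40.82 * 9.81 * 6.59
PE = 400.4442 * 6.59 = 2638.9273 J

2638.9273 J


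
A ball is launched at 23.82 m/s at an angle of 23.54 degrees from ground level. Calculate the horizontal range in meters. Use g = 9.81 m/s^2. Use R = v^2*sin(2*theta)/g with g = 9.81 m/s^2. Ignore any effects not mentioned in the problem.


R = v^2 * sin(2*theta) / g
Convert angle to radians: theta = 23.54 deg = 0.4109 rad
sin(2*theta) = sin(0.8217) = 0.7323
R = 23.82^2 * 0.7323 / 9.81
R = 567.3924 * 0.7323 / 9.81 = 42.3552 m

42.3552 m


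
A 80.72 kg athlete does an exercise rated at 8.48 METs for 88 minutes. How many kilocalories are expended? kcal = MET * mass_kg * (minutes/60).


kcal = MET * mass * time_hr
Convert time: 88 min = 1.4667 hr
kcal = 8.48 * 80.72 * 1.4667
kcal = 1003.9415 kcal

1003.9415 kcal


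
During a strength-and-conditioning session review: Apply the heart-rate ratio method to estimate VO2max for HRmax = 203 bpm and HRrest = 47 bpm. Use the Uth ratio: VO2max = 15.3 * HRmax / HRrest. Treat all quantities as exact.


VO2max = 15.3 * HRmax / HRrest
VO2max = 15.3 * 203 / 47
VO2max = 3105.9 / 47 = 66.083 mL/kg/min

66.083 mL/kg/min


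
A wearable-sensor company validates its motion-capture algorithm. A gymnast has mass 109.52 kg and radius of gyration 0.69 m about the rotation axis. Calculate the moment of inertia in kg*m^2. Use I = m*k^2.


I = m * k^2
I = 109.52 * 0.69^2
I = 109.52 * 0.4761 = 52.1425 kg*m^2

52.1425 kg*m^2


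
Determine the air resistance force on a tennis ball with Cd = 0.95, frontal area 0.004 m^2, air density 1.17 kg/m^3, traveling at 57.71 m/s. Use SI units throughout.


Fd = 0.5 * Cd * rho * A * v^2
Fd = 0.5 * 0.95 * 1.17 * 0.004 * 57.71^2
v^2 = 3330.4441
Fd = 0.5 * 0.95 * 1.17 * 0.004 * 3330.4441 = 7.4036 N

7.4036 N


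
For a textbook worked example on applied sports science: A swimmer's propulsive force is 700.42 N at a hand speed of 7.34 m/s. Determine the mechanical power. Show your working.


P = F * v
P = 700.42 * 7.34
P = 5141.0828 W

5141.0828 W


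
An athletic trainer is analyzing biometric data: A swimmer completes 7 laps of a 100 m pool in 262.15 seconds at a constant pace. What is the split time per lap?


Split time = total_time / n_laps = 262.15 / 7
Split time = 37.45 s per lap

37.45 s


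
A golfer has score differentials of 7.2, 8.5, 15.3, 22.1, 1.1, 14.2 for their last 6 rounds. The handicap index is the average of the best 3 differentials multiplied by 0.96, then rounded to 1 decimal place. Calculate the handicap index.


All differentials: 7.2, 8.5, 15.3, 22.1, 1.1, 14.2
Sorted: 1.1, 7.2, 8.5, 14.2, 15.3, 22.1
Best 3: 1.1, 7.2, 8.5
Average of best = 16.8 / 3 = 5.6
Raw index = 5.6 * 0.96 = 5.376
Handicap index = round(5.376, 1) = 5.4

5.4


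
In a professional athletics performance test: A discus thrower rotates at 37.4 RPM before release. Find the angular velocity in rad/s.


omega = RPM * 2 * pi / 60
omega = 37.4 * 2 * 3.14159 / 60
omega = 234.9911 / 60 = 3.9165 rad/s

3.9165 rad/s


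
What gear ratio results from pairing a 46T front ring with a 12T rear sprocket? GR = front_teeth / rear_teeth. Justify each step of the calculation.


GR = front_teeth / rear_teeth
GR = 46 / 12
GR = 3.8333

3.8333


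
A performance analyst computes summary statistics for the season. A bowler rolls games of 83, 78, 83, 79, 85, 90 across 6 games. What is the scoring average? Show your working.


Average = sum / n
Sum = 498
Average = 498 / 6 = 83

83


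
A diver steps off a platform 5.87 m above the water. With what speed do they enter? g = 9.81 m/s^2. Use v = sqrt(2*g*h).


v = sqrt(2 * g * h)
v = sqrt(2 * 9.81 * 5.87)
v = sqrt(115.1694) = 10.7317 m/s

10.7317 m/s


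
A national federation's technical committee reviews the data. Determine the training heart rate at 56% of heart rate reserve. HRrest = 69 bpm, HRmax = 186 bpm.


Target = HRrest + pct*(HRmax - HRrest)
Heart rate reserve = HRmax - HRrest = 186 - 69 = 117 bpm
Fraction = 56% = 0.56
Target = 69 + 0.56 * 117
Target = 69 + 65.52 = 134.52 bpm

134.52 bpm


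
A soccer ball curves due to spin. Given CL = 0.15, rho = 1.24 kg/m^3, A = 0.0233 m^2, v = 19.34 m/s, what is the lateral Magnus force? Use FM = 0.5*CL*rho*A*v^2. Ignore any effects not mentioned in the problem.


FM = 0.5 * CL * rho * A * v^2
FM = 0.5 * 0.15 * 1.24 * 0.0233 * 19.34^2
v^2 = 374.0356
FM = 0.5 * 0.15 * 1.24 * 0.0233 * 374.0356 = 0.8105 N

0.8105 N


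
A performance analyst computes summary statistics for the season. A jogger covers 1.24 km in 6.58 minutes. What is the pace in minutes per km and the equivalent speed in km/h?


Pace = time / distance = 6.58 min / 1.24 km = 5.3065 min/km
Speed = distance / time_in_hours = 1.24 / 0.1097 hr
Speed = 11.307 km/h

5.3065 min/km, 11.307 km/h


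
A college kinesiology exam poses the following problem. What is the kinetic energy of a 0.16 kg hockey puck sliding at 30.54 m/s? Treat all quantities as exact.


KE = 0.5 * m * v^2
KE = 0.5 * 0.16 * 30.54^2
KE = 0.5 * 0.16 * 932.6916 = 74.6153 J

74.6153 J


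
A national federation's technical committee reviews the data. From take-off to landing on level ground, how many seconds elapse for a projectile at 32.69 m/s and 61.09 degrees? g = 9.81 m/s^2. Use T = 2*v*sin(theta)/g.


T = 2*v*sin(theta)/g
sin(theta) = sin(61.09 deg) = 0.8754
T = 2*32.69*0.8754 / 9.81
T = 57.2324 / 9.81 = 5.8341 s

5.8341 s


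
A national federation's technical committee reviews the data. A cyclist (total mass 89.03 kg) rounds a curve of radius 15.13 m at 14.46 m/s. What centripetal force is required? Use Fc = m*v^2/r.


Fc = m * v^2 / r
v^2 = 14.46^2 = 209.0916
Fc = 89.03 * 209.0916 / 15.13
Fc = 18615.4251 / 15.13 = 1230.3652 N

1230.3652 N


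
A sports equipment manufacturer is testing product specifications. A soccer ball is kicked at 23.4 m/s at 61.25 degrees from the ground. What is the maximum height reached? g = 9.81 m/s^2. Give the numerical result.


H = (v*sin(theta))^2 / (2*g)
vy = v*sin(theta) = 23.4 * sin(61.25 deg) = 20.5154 m/s
H = vy^2 / (2*g) = 420.8819 / (2*9.81)
H = 420.8819 / 19.62 = 21.4517 m

21.4517 m


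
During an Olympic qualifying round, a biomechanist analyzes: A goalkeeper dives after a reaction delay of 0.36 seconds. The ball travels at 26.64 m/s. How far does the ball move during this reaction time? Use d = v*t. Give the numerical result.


d = v * t
d = 26.64 * 0.36
d = 9.5904 m

9.5904 m


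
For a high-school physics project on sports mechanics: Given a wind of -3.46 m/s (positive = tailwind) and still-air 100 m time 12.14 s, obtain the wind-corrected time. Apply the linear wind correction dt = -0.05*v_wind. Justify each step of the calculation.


dt = -0.05 * v_wind = -0.05 * -3.46 = 0.173 s
t_corrected = t_still + dt = 12.14 + (0.173)
t_corrected = 12.313 s

12.313 s


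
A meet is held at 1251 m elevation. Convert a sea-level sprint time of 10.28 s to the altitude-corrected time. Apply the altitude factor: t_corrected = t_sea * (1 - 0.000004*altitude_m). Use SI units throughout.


Correction factor = 1 - 0.000004 * 1251 = 0.994996
t_corrected = t_sea * factor = 10.28 * 0.994996
t_corrected = 10.2286 s

10.2286 s


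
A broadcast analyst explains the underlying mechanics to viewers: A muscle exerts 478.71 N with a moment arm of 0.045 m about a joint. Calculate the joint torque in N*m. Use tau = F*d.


tau = F * d
tau = 478.71 * 0.045
tau = 21.5419 N*m

21.5419 N*m


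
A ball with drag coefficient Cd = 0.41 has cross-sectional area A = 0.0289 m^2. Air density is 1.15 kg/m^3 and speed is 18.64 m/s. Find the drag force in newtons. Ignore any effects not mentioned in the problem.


Fd = 0.5 * Cd * rho * A * v^2
Fd = 0.5 * 0.41 * 1.15 * 0.0289 * 18.64^2
v^2 = 347.4496
Fd = 0.5 * 0.41 * 1.15 * 0.0289 * 347.4496 = 2.3672 N

2.3672 N


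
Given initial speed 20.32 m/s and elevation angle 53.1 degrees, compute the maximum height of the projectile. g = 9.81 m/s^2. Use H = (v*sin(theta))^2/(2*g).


H = (v*sin(theta))^2 / (2*g)
vy = v*sin(theta) = 20.32 * sin(53.1 deg) = 16.2496 m/s
H = vy^2 / (2*g) = 264.0492 / (2*9.81)
H = 264.0492 / 19.62 = 13.4582 m

13.4582 m


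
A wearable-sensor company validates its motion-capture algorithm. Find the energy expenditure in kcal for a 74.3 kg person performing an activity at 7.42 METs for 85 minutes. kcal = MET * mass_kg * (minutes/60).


kcal = MET * mass * time_hr
Convert time: 85 min = 1.4167 hr
kcal = 7.42 * 74.3 * 1.4167
kcal = 781.0168 kcal

781.0168 kcal


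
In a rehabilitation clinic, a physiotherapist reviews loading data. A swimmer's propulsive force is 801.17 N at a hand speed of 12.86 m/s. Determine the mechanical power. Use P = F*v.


P = F * v
P = 801.17 * 12.86
P = 10303.0462 W

10303.0462 W


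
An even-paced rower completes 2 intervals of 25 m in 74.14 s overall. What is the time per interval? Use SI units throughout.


Split time = total_time / n_laps = 74.14 / 2
Split time = 37.07 s per lap

37.07 s


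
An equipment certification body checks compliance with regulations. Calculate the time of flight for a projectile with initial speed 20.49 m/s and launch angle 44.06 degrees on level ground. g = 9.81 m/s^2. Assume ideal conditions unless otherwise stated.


T = 2*v*sin(theta)/g
sin(theta) = sin(44.06 deg) = 0.6954
T = 2*20.49*0.6954 / 9.81
T = 28.498 / 9.81 = 2.905 s

2.905 s


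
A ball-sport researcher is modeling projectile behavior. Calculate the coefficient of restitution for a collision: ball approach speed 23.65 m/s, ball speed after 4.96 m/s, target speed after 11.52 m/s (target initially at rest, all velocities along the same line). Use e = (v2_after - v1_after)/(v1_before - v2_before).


e = (v2_after - v1_after) / (v1_before - v2_before)
Numerator = 11.52 - 4.96 = 6.56
Denominator = 23.65 - 0 = 23.65
e = 6.56 / 23.65 = 0.2774

0.2774


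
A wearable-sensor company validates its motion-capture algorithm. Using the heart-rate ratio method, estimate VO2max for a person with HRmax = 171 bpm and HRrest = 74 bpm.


VO2max = 15.3 * HRmax / HRrest
VO2max = 15.3 * 171 / 74
VO2max = 2616.3 / 74 = 35.3554 mL/kg/min

35.3554 mL/kg/min


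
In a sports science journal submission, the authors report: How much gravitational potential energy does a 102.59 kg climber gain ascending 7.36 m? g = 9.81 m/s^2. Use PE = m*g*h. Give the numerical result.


PE = m * g * h
PE = 102.59 * 9.81 * 7.36
PE = 1006.4079 * 7.36 = 7407.1621 J

7407.1621 J


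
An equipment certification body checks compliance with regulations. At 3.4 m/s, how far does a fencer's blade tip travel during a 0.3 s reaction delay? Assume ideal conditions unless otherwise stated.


d = v * t
d = 3.4 * 0.3
d = 1.02 m

1.02 m


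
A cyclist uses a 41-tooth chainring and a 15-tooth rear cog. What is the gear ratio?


GR = front_teeth / rear_teeth
GR = 41 / 15
GR = 2.7333

2.7333


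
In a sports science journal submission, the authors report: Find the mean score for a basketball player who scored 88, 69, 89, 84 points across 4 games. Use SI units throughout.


Average = sum / n
Sum = 330
Average = 330 / 4 = 82.5

82.5


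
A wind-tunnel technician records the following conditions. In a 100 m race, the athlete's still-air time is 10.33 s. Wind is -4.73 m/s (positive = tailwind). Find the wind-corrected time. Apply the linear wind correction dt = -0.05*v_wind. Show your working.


dt = -0.05 * v_wind = -0.05 * -4.73 = 0.2365 s
t_corrected = t_still + dt = 10.33 + (0.2365)
t_corrected = 10.5665 s

10.5665 s


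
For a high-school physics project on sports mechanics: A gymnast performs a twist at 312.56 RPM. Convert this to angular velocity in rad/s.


omega = RPM * 2 * pi / 60
omega = 312.56 * 2 * 3.14159 / 60
omega = 1963.8724 / 60 = 32.7312 rad/s

32.7312 rad/s


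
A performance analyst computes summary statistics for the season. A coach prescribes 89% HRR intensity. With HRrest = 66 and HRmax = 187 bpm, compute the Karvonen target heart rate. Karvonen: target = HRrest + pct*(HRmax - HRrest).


Target = HRrest + pct*(HRmax - HRrest)
Heart rate reserve = HRmax - HRrest = 187 - 66 = 121 bpm
Fraction = 89% = 0.89
Target = 66 + 0.89 * 121
Target = 66 + 107.69 = 173.69 bpm

173.69 bpm
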